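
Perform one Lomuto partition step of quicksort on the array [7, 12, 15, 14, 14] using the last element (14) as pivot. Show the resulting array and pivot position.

Lomuto partition with pivot = 14:

Initial array: [7, 12, 15, 14, 14]

arr[0]=7 <= 14: swap with position 0, array becomes [7, 12, 15, 14, 14]
arr[1]=12 <= 14: swap with position 1, array becomes [7, 12, 15, 14, 14]
arr[2]=15 > 14: no swap
arr[3]=14 <= 14: swap with position 2, array becomes [7, 12, 14, 15, 14]

Place pivot at position 3: [7, 12, 14, 14, 15]
Pivot position: 3

After partitioning with pivot 14, the array becomes [7, 12, 14, 14, 15]. The pivot is placed at index 3. All elements to the left of the pivot are <= 14, and all elements to the right are > 14.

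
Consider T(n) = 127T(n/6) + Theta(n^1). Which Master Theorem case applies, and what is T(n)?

Master Theorem for T(n) = 127T(n/6) + O(n^1):

a = 127, b = 6, c = 1
log_b(a) = log_6(127) = 2.7036

Case 1: c = 1 < log_6(127) = 2.7036
T(n) = O(n^(log_6 127))

For T(n) = 127T(n/6) + O(n^1): log_6(127) = 2.7036. This is Case 1 of the Master Theorem (c < log_b(a), work dominated by leaves), giving O(n^(log_6 127)).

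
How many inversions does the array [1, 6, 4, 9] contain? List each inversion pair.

Finding inversions in [1, 6, 4, 9]:

(1, 2): arr[1]=6 > arr[2]=4

Total inversions: 1

The array has 1 inversion(s): (1,2). Each pair (i,j) satisfies i < j and arr[i] > arr[j].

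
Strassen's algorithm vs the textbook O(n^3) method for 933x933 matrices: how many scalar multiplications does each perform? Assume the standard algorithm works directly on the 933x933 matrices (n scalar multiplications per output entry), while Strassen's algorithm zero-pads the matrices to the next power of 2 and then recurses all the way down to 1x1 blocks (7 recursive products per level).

Matrix multiplication for 933x933 matrices:

Strassen's algorithm requires power-of-2 dimensions. Pad 933x933 to 1024x1024 (next power of 2).

Standard algorithm: 933^3 = 812166237 multiplications
Strassen's algorithm: 7^(log2(1024)) = 7^10 = 282475249 multiplications
Savings: 812166237 - 282475249 = 529690988 multiplications

Standard: 812166237 multiplications (933^3). Strassen: 282475249 multiplications (7^10, after padding to 1024x1024). Strassen reduces 8 recursive multiplications to 7 at each level.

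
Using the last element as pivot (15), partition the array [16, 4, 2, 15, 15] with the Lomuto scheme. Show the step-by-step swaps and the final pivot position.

Lomuto partition with pivot = 15:

Initial array: [16, 4, 2, 15, 15]

arr[0]=16 > 15: no swap
arr[1]=4 <= 15: swap with position 0, array becomes [4, 16, 2, 15, 15]
arr[2]=2 <= 15: swap with position 1, array becomes [4, 2, 16, 15, 15]
arr[3]=15 <= 15: swap with position 2, array becomes [4, 2, 15, 16, 15]

Place pivot at position 3: [4, 2, 15, 15, 16]
Pivot position: 3

After partitioning with pivot 15, the array becomes [4, 2, 15, 15, 16]. The pivot is placed at index 3. All elements to the left of the pivot are <= 15, and all elements to the right are > 15.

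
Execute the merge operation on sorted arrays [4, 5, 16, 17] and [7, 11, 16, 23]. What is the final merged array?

Merging process:

Compare 4 vs 7: take 4 from left. Merged: [4]
Compare 5 vs 7: take 5 from left. Merged: [4, 5]
Compare 16 vs 7: take 7 from right. Merged: [4, 5, 7]
Compare 16 vs 11: take 11 from right. Merged: [4, 5, 7, 11]
Compare 16 vs 16: take 16 from left. Merged: [4, 5, 7, 11, 16]
Compare 17 vs 16: take 16 from right. Merged: [4, 5, 7, 11, 16, 16]
Compare 17 vs 23: take 17 from left. Merged: [4, 5, 7, 11, 16, 16, 17]
Append remaining from right: [23]. Merged: [4, 5, 7, 11, 16, 16, 17, 23]

Final merged array: [4, 5, 7, 11, 16, 16, 17, 23]
Total comparisons: 7

The merged array is [4, 5, 7, 11, 16, 16, 17, 23], requiring 7 comparisons. The merge step runs in O(n) time where n is the total number of elements.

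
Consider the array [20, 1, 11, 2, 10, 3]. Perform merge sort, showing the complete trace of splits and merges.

Merge sort trace:

Split: [20, 1, 11, 2, 10, 3] -> [20, 1, 11] and [2, 10, 3]
  Split: [20, 1, 11] -> [20] and [1, 11]
    Split: [1, 11] -> [1] and [11]
    Merge: [1] + [11] -> [1, 11]
  Merge: [20] + [1, 11] -> [1, 11, 20]
  Split: [2, 10, 3] -> [2] and [10, 3]
    Split: [10, 3] -> [10] and [3]
    Merge: [10] + [3] -> [3, 10]
  Merge: [2] + [3, 10] -> [2, 3, 10]
Merge: [1, 11, 20] + [2, 3, 10] -> [1, 2, 3, 10, 11, 20]

Final sorted array: [1, 2, 3, 10, 11, 20]

The merge sort proceeds by recursively splitting the array and merging sorted halves.
After all merges, the sorted array is [1, 2, 3, 10, 11, 20].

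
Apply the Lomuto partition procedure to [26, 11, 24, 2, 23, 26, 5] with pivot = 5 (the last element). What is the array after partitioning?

Lomuto partition with pivot = 5:

Initial array: [26, 11, 24, 2, 23, 26, 5]

arr[0]=26 > 5: no swap
arr[1]=11 > 5: no swap
arr[2]=24 > 5: no swap
arr[3]=2 <= 5: swap with position 0, array becomes [2, 11, 24, 26, 23, 26, 5]
arr[4]=23 > 5: no swap
arr[5]=26 > 5: no swap

Place pivot at position 1: [2, 5, 24, 26, 23, 26, 11]
Pivot position: 1

After partitioning with pivot 5, the array becomes [2, 5, 24, 26, 23, 26, 11]. The pivot is placed at index 1. All elements to the left of the pivot are <= 5, and all elements to the right are > 5.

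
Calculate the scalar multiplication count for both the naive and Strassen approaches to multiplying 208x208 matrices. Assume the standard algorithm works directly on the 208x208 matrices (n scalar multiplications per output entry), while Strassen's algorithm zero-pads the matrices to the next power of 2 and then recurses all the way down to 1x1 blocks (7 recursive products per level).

Matrix multiplication for 208x208 matrices:

Strassen's algorithm requires power-of-2 dimensions. Pad 208x208 to 256x256 (next power of 2).

Standard algorithm: 208^3 = 8998912 multiplications
Strassen's algorithm: 7^(log2(256)) = 7^8 = 5764801 multiplications
Savings: 8998912 - 5764801 = 3234111 multiplications

Standard: 8998912 multiplications (208^3). Strassen: 5764801 multiplications (7^8, after padding to 256x256). Strassen reduces 8 recursive multiplications to 7 at each level.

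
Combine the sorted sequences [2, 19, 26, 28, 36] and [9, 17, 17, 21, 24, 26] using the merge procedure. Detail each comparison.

Merging process:

Compare 2 vs 9: take 2 from left. Merged: [2]
Compare 19 vs 9: take 9 from right. Merged: [2, 9]
Compare 19 vs 17: take 17 from right. Merged: [2, 9, 17]
Compare 19 vs 17: take 17 from right. Merged: [2, 9, 17, 17]
Compare 19 vs 21: take 19 from left. Merged: [2, 9, 17, 17, 19]
Compare 26 vs 21: take 21 from right. Merged: [2, 9, 17, 17, 19, 21]
Compare 26 vs 24: take 24 from right. Merged: [2, 9, 17, 17, 19, 21, 24]
Compare 26 vs 26: take 26 from left. Merged: [2, 9, 17, 17, 19, 21, 24, 26]
Compare 28 vs 26: take 26 from right. Merged: [2, 9, 17, 17, 19, 21, 24, 26, 26]
Append remaining from left: [28, 36]. Merged: [2, 9, 17, 17, 19, 21, 24, 26, 26, 28, 36]

Final merged array: [2, 9, 17, 17, 19, 21, 24, 26, 26, 28, 36]
Total comparisons: 9

The merged array is [2, 9, 17, 17, 19, 21, 24, 26, 26, 28, 36], requiring 9 comparisons. The merge step runs in O(n) time where n is the total number of elements.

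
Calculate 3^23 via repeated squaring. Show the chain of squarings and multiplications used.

Computing 3^23 by squaring (build up from 3^1; each line after the first costs one multiplication):

3^1 = 3
3^2 = (3^1)^2 = 3^2 = 9
3^4 = (3^2)^2 = 9^2 = 81
3^5 = 3 * 3^4 = 3 * 81 = 243
3^10 = (3^5)^2 = 243^2 = 59049
3^11 = 3 * 3^10 = 3 * 59049 = 177147
3^22 = (3^11)^2 = 177147^2 = 31381059609
3^23 = 3 * 3^22 = 3 * 31381059609 = 94143178827

Result: 94143178827
Multiplications needed: 7 (7 lines after 3^1)

3^23 = 94143178827. Using exponentiation by squaring, this requires 7 multiplications. The key idea: if the exponent is even, square the half-power; if odd, multiply by the base once.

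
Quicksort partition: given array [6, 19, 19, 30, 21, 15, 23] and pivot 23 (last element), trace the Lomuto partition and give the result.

Lomuto partition with pivot = 23:

Initial array: [6, 19, 19, 30, 21, 15, 23]

arr[0]=6 <= 23: swap with position 0, array becomes [6, 19, 19, 30, 21, 15, 23]
arr[1]=19 <= 23: swap with position 1, array becomes [6, 19, 19, 30, 21, 15, 23]
arr[2]=19 <= 23: swap with position 2, array becomes [6, 19, 19, 30, 21, 15, 23]
arr[3]=30 > 23: no swap
arr[4]=21 <= 23: swap with position 3, array becomes [6, 19, 19, 21, 30, 15, 23]
arr[5]=15 <= 23: swap with position 4, array becomes [6, 19, 19, 21, 15, 30, 23]

Place pivot at position 5: [6, 19, 19, 21, 15, 23, 30]
Pivot position: 5

After partitioning with pivot 23, the array becomes [6, 19, 19, 21, 15, 23, 30]. The pivot is placed at index 5. All elements to the left of the pivot are <= 23, and all elements to the right are > 23.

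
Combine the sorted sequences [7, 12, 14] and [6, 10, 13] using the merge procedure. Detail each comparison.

Merging process:

Compare 7 vs 6: take 6 from right. Merged: [6]
Compare 7 vs 10: take 7 from left. Merged: [6, 7]
Compare 12 vs 10: take 10 from right. Merged: [6, 7, 10]
Compare 12 vs 13: take 12 from left. Merged: [6, 7, 10, 12]
Compare 14 vs 13: take 13 from right. Merged: [6, 7, 10, 12, 13]
Append remaining from left: [14]. Merged: [6, 7, 10, 12, 13, 14]

Final merged array: [6, 7, 10, 12, 13, 14]
Total comparisons: 5

The merged array is [6, 7, 10, 12, 13, 14], requiring 5 comparisons. The merge step runs in O(n) time where n is the total number of elements.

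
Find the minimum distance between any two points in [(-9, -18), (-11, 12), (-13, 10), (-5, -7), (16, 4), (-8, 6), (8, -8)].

Computing all pairwise distances among 7 points:

d((-9, -18), (-11, 12)) = 30.0666
d((-9, -18), (-13, 10)) = 28.2843
d((-9, -18), (-5, -7)) = 11.7047
d((-9, -18), (16, 4)) = 33.3017
d((-9, -18), (-8, 6)) = 24.0208
d((-9, -18), (8, -8)) = 19.7231
d((-11, 12), (-13, 10)) = 2.8284 <-- minimum
d((-11, 12), (-5, -7)) = 19.9249
d((-11, 12), (16, 4)) = 28.1603
d((-11, 12), (-8, 6)) = 6.7082
d((-11, 12), (8, -8)) = 27.5862
d((-13, 10), (-5, -7)) = 18.7883
d((-13, 10), (16, 4)) = 29.6142
d((-13, 10), (-8, 6)) = 6.4031
d((-13, 10), (8, -8)) = 27.6586
d((-5, -7), (16, 4)) = 23.7065
d((-5, -7), (-8, 6)) = 13.3417
d((-5, -7), (8, -8)) = 13.0384
d((16, 4), (-8, 6)) = 24.0832
d((16, 4), (8, -8)) = 14.4222
d((-8, 6), (8, -8)) = 21.2603

Closest pair: (-11, 12) and (-13, 10) with distance 2.8284

The closest pair is (-11, 12) and (-13, 10) with Euclidean distance 2.8284. For 7 points, brute-force pairwise comparison is shown above. For large n, the divide-and-conquer algorithm (sort by x, recurse on halves, check the dividing strip) achieves O(n log n).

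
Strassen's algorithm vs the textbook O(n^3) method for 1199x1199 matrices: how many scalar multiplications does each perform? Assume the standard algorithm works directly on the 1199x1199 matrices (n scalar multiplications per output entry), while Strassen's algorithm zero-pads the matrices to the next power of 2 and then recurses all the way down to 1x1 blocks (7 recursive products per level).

Matrix multiplication for 1199x1199 matrices:

Strassen's algorithm requires power-of-2 dimensions. Pad 1199x1199 to 2048x2048 (next power of 2).

Standard algorithm: 1199^3 = 1723683599 multiplications
Strassen's algorithm: 7^(log2(2048)) = 7^11 = 1977326743 multiplications
Difference: 1723683599 - 1977326743 = -253643144 (Strassen uses MORE here due to padding overhead — for small or just-over-power-of-2 n, padding can outweigh the per-level savings)

Standard: 1723683599 multiplications (1199^3). Strassen: 1977326743 multiplications (7^11, after padding to 2048x2048). Strassen reduces 8 recursive multiplications to 7 at each level.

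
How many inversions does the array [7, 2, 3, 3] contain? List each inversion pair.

Finding inversions in [7, 2, 3, 3]:

(0, 1): arr[0]=7 > arr[1]=2
(0, 2): arr[0]=7 > arr[2]=3
(0, 3): arr[0]=7 > arr[3]=3

Total inversions: 3

The array has 3 inversion(s): (0,1), (0,2), (0,3). Each pair (i,j) satisfies i < j and arr[i] > arr[j].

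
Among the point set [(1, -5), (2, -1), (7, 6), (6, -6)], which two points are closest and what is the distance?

Computing all pairwise distances among 4 points:

d((1, -5), (2, -1)) = 4.1231 <-- minimum
d((1, -5), (7, 6)) = 12.53
d((1, -5), (6, -6)) = 5.099
d((2, -1), (7, 6)) = 8.6023
d((2, -1), (6, -6)) = 6.4031
d((7, 6), (6, -6)) = 12.0416

Closest pair: (1, -5) and (2, -1) with distance 4.1231

The closest pair is (1, -5) and (2, -1) with Euclidean distance 4.1231. For 4 points, brute-force pairwise comparison is shown above. For large n, the divide-and-conquer algorithm (sort by x, recurse on halves, check the dividing strip) achieves O(n log n).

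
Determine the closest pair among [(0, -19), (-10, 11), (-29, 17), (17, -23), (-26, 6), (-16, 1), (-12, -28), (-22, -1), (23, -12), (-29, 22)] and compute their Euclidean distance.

Computing all pairwise distances among 10 points:

d((0, -19), (-10, 11)) = 31.6228
d((0, -19), (-29, 17)) = 46.2277
d((0, -19), (17, -23)) = 17.4642
d((0, -19), (-26, 6)) = 36.0694
d((0, -19), (-16, 1)) = 25.6125
d((0, -19), (-12, -28)) = 15.0
d((0, -19), (-22, -1)) = 28.4253
d((0, -19), (23, -12)) = 24.0416
d((0, -19), (-29, 22)) = 50.2195
d((-10, 11), (-29, 17)) = 19.9249
d((-10, 11), (17, -23)) = 43.4166
d((-10, 11), (-26, 6)) = 16.7631
d((-10, 11), (-16, 1)) = 11.6619
d((-10, 11), (-12, -28)) = 39.0512
d((-10, 11), (-22, -1)) = 16.9706
d((-10, 11), (23, -12)) = 40.2244
d((-10, 11), (-29, 22)) = 21.9545
d((-29, 17), (17, -23)) = 60.959
d((-29, 17), (-26, 6)) = 11.4018
d((-29, 17), (-16, 1)) = 20.6155
d((-29, 17), (-12, -28)) = 48.1041
d((-29, 17), (-22, -1)) = 19.3132
d((-29, 17), (23, -12)) = 59.5399
d((-29, 17), (-29, 22)) = 5.0 <-- minimum
d((17, -23), (-26, 6)) = 51.8652
d((17, -23), (-16, 1)) = 40.8044
d((17, -23), (-12, -28)) = 29.4279
d((17, -23), (-22, -1)) = 44.7772
d((17, -23), (23, -12)) = 12.53
d((17, -23), (-29, 22)) = 64.3506
d((-26, 6), (-16, 1)) = 11.1803
d((-26, 6), (-12, -28)) = 36.7696
d((-26, 6), (-22, -1)) = 8.0623
d((-26, 6), (23, -12)) = 52.2015
d((-26, 6), (-29, 22)) = 16.2788
d((-16, 1), (-12, -28)) = 29.2746
d((-16, 1), (-22, -1)) = 6.3246
d((-16, 1), (23, -12)) = 41.1096
d((-16, 1), (-29, 22)) = 24.6982
d((-12, -28), (-22, -1)) = 28.7924
d((-12, -28), (23, -12)) = 38.4838
d((-12, -28), (-29, 22)) = 52.811
d((-22, -1), (23, -12)) = 46.3249
d((-22, -1), (-29, 22)) = 24.0416
d((23, -12), (-29, 22)) = 62.1289

Closest pair: (-29, 17) and (-29, 22) with distance 5.0

The closest pair is (-29, 17) and (-29, 22) with Euclidean distance 5.0. For 10 points, brute-force pairwise comparison is shown above. For large n, the divide-and-conquer algorithm (sort by x, recurse on halves, check the dividing strip) achieves O(n log n).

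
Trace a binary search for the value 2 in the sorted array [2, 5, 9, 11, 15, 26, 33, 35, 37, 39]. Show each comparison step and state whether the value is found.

Binary search for 2 in [2, 5, 9, 11, 15, 26, 33, 35, 37, 39]:

lo=0, hi=9, mid=4, arr[mid]=15 -> 15 > 2, search left half
lo=0, hi=3, mid=1, arr[mid]=5 -> 5 > 2, search left half
lo=0, hi=0, mid=0, arr[mid]=2 -> Found target at index 0!

Binary search finds 2 at index 0 after 3 comparisons. The search repeatedly halves the search space by comparing with the middle element.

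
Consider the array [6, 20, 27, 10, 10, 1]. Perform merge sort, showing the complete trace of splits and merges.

Merge sort trace:

Split: [6, 20, 27, 10, 10, 1] -> [6, 20, 27] and [10, 10, 1]
  Split: [6, 20, 27] -> [6] and [20, 27]
    Split: [20, 27] -> [20] and [27]
    Merge: [20] + [27] -> [20, 27]
  Merge: [6] + [20, 27] -> [6, 20, 27]
  Split: [10, 10, 1] -> [10] and [10, 1]
    Split: [10, 1] -> [10] and [1]
    Merge: [10] + [1] -> [1, 10]
  Merge: [10] + [1, 10] -> [1, 10, 10]
Merge: [6, 20, 27] + [1, 10, 10] -> [1, 6, 10, 10, 20, 27]

Final sorted array: [1, 6, 10, 10, 20, 27]

The merge sort proceeds by recursively splitting the array and merging sorted halves.
After all merges, the sorted array is [1, 6, 10, 10, 20, 27].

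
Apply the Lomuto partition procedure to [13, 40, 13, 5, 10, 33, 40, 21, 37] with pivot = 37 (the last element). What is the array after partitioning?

Lomuto partition with pivot = 37:

Initial array: [13, 40, 13, 5, 10, 33, 40, 21, 37]

arr[0]=13 <= 37: swap with position 0, array becomes [13, 40, 13, 5, 10, 33, 40, 21, 37]
arr[1]=40 > 37: no swap
arr[2]=13 <= 37: swap with position 1, array becomes [13, 13, 40, 5, 10, 33, 40, 21, 37]
arr[3]=5 <= 37: swap with position 2, array becomes [13, 13, 5, 40, 10, 33, 40, 21, 37]
arr[4]=10 <= 37: swap with position 3, array becomes [13, 13, 5, 10, 40, 33, 40, 21, 37]
arr[5]=33 <= 37: swap with position 4, array becomes [13, 13, 5, 10, 33, 40, 40, 21, 37]
arr[6]=40 > 37: no swap
arr[7]=21 <= 37: swap with position 5, array becomes [13, 13, 5, 10, 33, 21, 40, 40, 37]

Place pivot at position 6: [13, 13, 5, 10, 33, 21, 37, 40, 40]
Pivot position: 6

After partitioning with pivot 37, the array becomes [13, 13, 5, 10, 33, 21, 37, 40, 40]. The pivot is placed at index 6. All elements to the left of the pivot are <= 37, and all elements to the right are > 37.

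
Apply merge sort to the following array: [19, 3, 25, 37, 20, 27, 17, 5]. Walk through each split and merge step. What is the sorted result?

Merge sort trace:

Split: [19, 3, 25, 37, 20, 27, 17, 5] -> [19, 3, 25, 37] and [20, 27, 17, 5]
  Split: [19, 3, 25, 37] -> [19, 3] and [25, 37]
    Split: [19, 3] -> [19] and [3]
    Merge: [19] + [3] -> [3, 19]
    Split: [25, 37] -> [25] and [37]
    Merge: [25] + [37] -> [25, 37]
  Merge: [3, 19] + [25, 37] -> [3, 19, 25, 37]
  Split: [20, 27, 17, 5] -> [20, 27] and [17, 5]
    Split: [20, 27] -> [20] and [27]
    Merge: [20] + [27] -> [20, 27]
    Split: [17, 5] -> [17] and [5]
    Merge: [17] + [5] -> [5, 17]
  Merge: [20, 27] + [5, 17] -> [5, 17, 20, 27]
Merge: [3, 19, 25, 37] + [5, 17, 20, 27] -> [3, 5, 17, 19, 20, 25, 27, 37]

Final sorted array: [3, 5, 17, 19, 20, 25, 27, 37]

The merge sort proceeds by recursively splitting the array and merging sorted halves.
After all merges, the sorted array is [3, 5, 17, 19, 20, 25, 27, 37].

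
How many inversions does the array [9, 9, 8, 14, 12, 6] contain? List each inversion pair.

Finding inversions in [9, 9, 8, 14, 12, 6]:

(0, 2): arr[0]=9 > arr[2]=8
(0, 5): arr[0]=9 > arr[5]=6
(1, 2): arr[1]=9 > arr[2]=8
(1, 5): arr[1]=9 > arr[5]=6
(2, 5): arr[2]=8 > arr[5]=6
(3, 4): arr[3]=14 > arr[4]=12
(3, 5): arr[3]=14 > arr[5]=6
(4, 5): arr[4]=12 > arr[5]=6

Total inversions: 8

The array has 8 inversion(s): (0,2), (0,5), (1,2), (1,5), (2,5), (3,4), (3,5), (4,5). Each pair (i,j) satisfies i < j and arr[i] > arr[j].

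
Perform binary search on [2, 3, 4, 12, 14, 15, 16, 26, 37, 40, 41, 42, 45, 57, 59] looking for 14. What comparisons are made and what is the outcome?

Binary search for 14 in [2, 3, 4, 12, 14, 15, 16, 26, 37, 40, 41, 42, 45, 57, 59]:

lo=0, hi=14, mid=7, arr[mid]=26 -> 26 > 14, search left half
lo=0, hi=6, mid=3, arr[mid]=12 -> 12 < 14, search right half
lo=4, hi=6, mid=5, arr[mid]=15 -> 15 > 14, search left half
lo=4, hi=4, mid=4, arr[mid]=14 -> Found target at index 4!

Binary search finds 14 at index 4 after 4 comparisons. The search repeatedly halves the search space by comparing with the middle element.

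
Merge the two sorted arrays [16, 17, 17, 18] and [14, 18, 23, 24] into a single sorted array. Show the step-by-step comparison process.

Merging process:

Compare 16 vs 14: take 14 from right. Merged: [14]
Compare 16 vs 18: take 16 from left. Merged: [14, 16]
Compare 17 vs 18: take 17 from left. Merged: [14, 16, 17]
Compare 17 vs 18: take 17 from left. Merged: [14, 16, 17, 17]
Compare 18 vs 18: take 18 from left. Merged: [14, 16, 17, 17, 18]
Append remaining from right: [18, 23, 24]. Merged: [14, 16, 17, 17, 18, 18, 23, 24]

Final merged array: [14, 16, 17, 17, 18, 18, 23, 24]
Total comparisons: 5

The merged array is [14, 16, 17, 17, 18, 18, 23, 24], requiring 5 comparisons. The merge step runs in O(n) time where n is the total number of elements.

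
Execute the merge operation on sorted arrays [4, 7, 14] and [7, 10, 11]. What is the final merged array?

Merging process:

Compare 4 vs 7: take 4 from left. Merged: [4]
Compare 7 vs 7: take 7 from left. Merged: [4, 7]
Compare 14 vs 7: take 7 from right. Merged: [4, 7, 7]
Compare 14 vs 10: take 10 from right. Merged: [4, 7, 7, 10]
Compare 14 vs 11: take 11 from right. Merged: [4, 7, 7, 10, 11]
Append remaining from left: [14]. Merged: [4, 7, 7, 10, 11, 14]

Final merged array: [4, 7, 7, 10, 11, 14]
Total comparisons: 5

The merged array is [4, 7, 7, 10, 11, 14], requiring 5 comparisons. The merge step runs in O(n) time where n is the total number of elements.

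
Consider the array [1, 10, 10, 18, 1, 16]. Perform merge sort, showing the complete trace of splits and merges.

Merge sort trace:

Split: [1, 10, 10, 18, 1, 16] -> [1, 10, 10] and [18, 1, 16]
  Split: [1, 10, 10] -> [1] and [10, 10]
    Split: [10, 10] -> [10] and [10]
    Merge: [10] + [10] -> [10, 10]
  Merge: [1] + [10, 10] -> [1, 10, 10]
  Split: [18, 1, 16] -> [18] and [1, 16]
    Split: [1, 16] -> [1] and [16]
    Merge: [1] + [16] -> [1, 16]
  Merge: [18] + [1, 16] -> [1, 16, 18]
Merge: [1, 10, 10] + [1, 16, 18] -> [1, 1, 10, 10, 16, 18]

Final sorted array: [1, 1, 10, 10, 16, 18]

The merge sort proceeds by recursively splitting the array and merging sorted halves.
After all merges, the sorted array is [1, 1, 10, 10, 16, 18].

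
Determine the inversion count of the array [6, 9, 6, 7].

Finding inversions in [6, 9, 6, 7]:

(1, 2): arr[1]=9 > arr[2]=6
(1, 3): arr[1]=9 > arr[3]=7

Total inversions: 2

The array has 2 inversion(s): (1,2), (1,3). Each pair (i,j) satisfies i < j and arr[i] > arr[j].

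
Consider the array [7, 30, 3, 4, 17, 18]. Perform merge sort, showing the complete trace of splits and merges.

Merge sort trace:

Split: [7, 30, 3, 4, 17, 18] -> [7, 30, 3] and [4, 17, 18]
  Split: [7, 30, 3] -> [7] and [30, 3]
    Split: [30, 3] -> [30] and [3]
    Merge: [30] + [3] -> [3, 30]
  Merge: [7] + [3, 30] -> [3, 7, 30]
  Split: [4, 17, 18] -> [4] and [17, 18]
    Split: [17, 18] -> [17] and [18]
    Merge: [17] + [18] -> [17, 18]
  Merge: [4] + [17, 18] -> [4, 17, 18]
Merge: [3, 7, 30] + [4, 17, 18] -> [3, 4, 7, 17, 18, 30]

Final sorted array: [3, 4, 7, 17, 18, 30]

The merge sort proceeds by recursively splitting the array and merging sorted halves.
After all merges, the sorted array is [3, 4, 7, 17, 18, 30].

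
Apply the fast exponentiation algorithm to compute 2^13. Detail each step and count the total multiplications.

Computing 2^13 by squaring (build up from 2^1; each line after the first costs one multiplication):

2^1 = 2
2^2 = (2^1)^2 = 2^2 = 4
2^3 = 2 * 2^2 = 2 * 4 = 8
2^6 = (2^3)^2 = 8^2 = 64
2^12 = (2^6)^2 = 64^2 = 4096
2^13 = 2 * 2^12 = 2 * 4096 = 8192

Result: 8192
Multiplications needed: 5 (5 lines after 2^1)

2^13 = 8192. Using exponentiation by squaring, this requires 5 multiplications. The key idea: if the exponent is even, square the half-power; if odd, multiply by the base once.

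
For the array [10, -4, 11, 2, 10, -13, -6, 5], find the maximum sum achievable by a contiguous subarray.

Using Kadane's algorithm on [10, -4, 11, 2, 10, -13, -6, 5]:

Scanning through the array:
Position 1 (value -4): max_ending_here = 6, max_so_far = 10
Position 2 (value 11): max_ending_here = 17, max_so_far = 17
Position 3 (value 2): max_ending_here = 19, max_so_far = 19
Position 4 (value 10): max_ending_here = 29, max_so_far = 29
Position 5 (value -13): max_ending_here = 16, max_so_far = 29
Position 6 (value -6): max_ending_here = 10, max_so_far = 29
Position 7 (value 5): max_ending_here = 15, max_so_far = 29

Maximum subarray: [10, -4, 11, 2, 10]
Maximum sum: 29

The maximum subarray is [10, -4, 11, 2, 10] with sum 29. This subarray runs from index 0 to index 4.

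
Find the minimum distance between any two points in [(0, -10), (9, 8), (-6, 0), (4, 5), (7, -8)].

Computing all pairwise distances among 5 points:

d((0, -10), (9, 8)) = 20.1246
d((0, -10), (-6, 0)) = 11.6619
d((0, -10), (4, 5)) = 15.5242
d((0, -10), (7, -8)) = 7.2801
d((9, 8), (-6, 0)) = 17.0
d((9, 8), (4, 5)) = 5.831 <-- minimum
d((9, 8), (7, -8)) = 16.1245
d((-6, 0), (4, 5)) = 11.1803
d((-6, 0), (7, -8)) = 15.2643
d((4, 5), (7, -8)) = 13.3417

Closest pair: (9, 8) and (4, 5) with distance 5.831

The closest pair is (9, 8) and (4, 5) with Euclidean distance 5.831. For 5 points, brute-force pairwise comparison is shown above. For large n, the divide-and-conquer algorithm (sort by x, recurse on halves, check the dividing strip) achieves O(n log n).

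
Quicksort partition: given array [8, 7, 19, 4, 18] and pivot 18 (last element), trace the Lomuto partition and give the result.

Lomuto partition with pivot = 18:

Initial array: [8, 7, 19, 4, 18]

arr[0]=8 <= 18: swap with position 0, array becomes [8, 7, 19, 4, 18]
arr[1]=7 <= 18: swap with position 1, array becomes [8, 7, 19, 4, 18]
arr[2]=19 > 18: no swap
arr[3]=4 <= 18: swap with position 2, array becomes [8, 7, 4, 19, 18]

Place pivot at position 3: [8, 7, 4, 18, 19]
Pivot position: 3

After partitioning with pivot 18, the array becomes [8, 7, 4, 18, 19]. The pivot is placed at index 3. All elements to the left of the pivot are <= 18, and all elements to the right are > 18.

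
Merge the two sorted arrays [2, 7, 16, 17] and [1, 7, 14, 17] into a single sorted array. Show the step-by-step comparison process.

Merging process:

Compare 2 vs 1: take 1 from right. Merged: [1]
Compare 2 vs 7: take 2 from left. Merged: [1, 2]
Compare 7 vs 7: take 7 from left. Merged: [1, 2, 7]
Compare 16 vs 7: take 7 from right. Merged: [1, 2, 7, 7]
Compare 16 vs 14: take 14 from right. Merged: [1, 2, 7, 7, 14]
Compare 16 vs 17: take 16 from left. Merged: [1, 2, 7, 7, 14, 16]
Compare 17 vs 17: take 17 from left. Merged: [1, 2, 7, 7, 14, 16, 17]
Append remaining from right: [17]. Merged: [1, 2, 7, 7, 14, 16, 17, 17]

Final merged array: [1, 2, 7, 7, 14, 16, 17, 17]
Total comparisons: 7

The merged array is [1, 2, 7, 7, 14, 16, 17, 17], requiring 7 comparisons. The merge step runs in O(n) time where n is the total number of elements.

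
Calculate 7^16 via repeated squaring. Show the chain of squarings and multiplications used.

Computing 7^16 by squaring (build up from 7^1; each line after the first costs one multiplication):

7^1 = 7
7^2 = (7^1)^2 = 7^2 = 49
7^4 = (7^2)^2 = 49^2 = 2401
7^8 = (7^4)^2 = 2401^2 = 5764801
7^16 = (7^8)^2 = 5764801^2 = 33232930569601

Result: 33232930569601
Multiplications needed: 4 (4 lines after 7^1)

7^16 = 33232930569601. Using exponentiation by squaring, this requires 4 multiplications. The key idea: if the exponent is even, square the half-power; if odd, multiply by the base once.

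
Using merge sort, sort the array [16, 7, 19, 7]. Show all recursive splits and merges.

Merge sort trace:

Split: [16, 7, 19, 7] -> [16, 7] and [19, 7]
  Split: [16, 7] -> [16] and [7]
  Merge: [16] + [7] -> [7, 16]
  Split: [19, 7] -> [19] and [7]
  Merge: [19] + [7] -> [7, 19]
Merge: [7, 16] + [7, 19] -> [7, 7, 16, 19]

Final sorted array: [7, 7, 16, 19]

The merge sort proceeds by recursively splitting the array and merging sorted halves.
After all merges, the sorted array is [7, 7, 16, 19].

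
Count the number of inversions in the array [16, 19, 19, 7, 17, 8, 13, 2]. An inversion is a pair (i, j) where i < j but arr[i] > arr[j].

Finding inversions in [16, 19, 19, 7, 17, 8, 13, 2]:

(0, 3): arr[0]=16 > arr[3]=7
(0, 5): arr[0]=16 > arr[5]=8
(0, 6): arr[0]=16 > arr[6]=13
(0, 7): arr[0]=16 > arr[7]=2
(1, 3): arr[1]=19 > arr[3]=7
(1, 4): arr[1]=19 > arr[4]=17
(1, 5): arr[1]=19 > arr[5]=8
(1, 6): arr[1]=19 > arr[6]=13
(1, 7): arr[1]=19 > arr[7]=2
(2, 3): arr[2]=19 > arr[3]=7
(2, 4): arr[2]=19 > arr[4]=17
(2, 5): arr[2]=19 > arr[5]=8
(2, 6): arr[2]=19 > arr[6]=13
(2, 7): arr[2]=19 > arr[7]=2
(3, 7): arr[3]=7 > arr[7]=2
(4, 5): arr[4]=17 > arr[5]=8
(4, 6): arr[4]=17 > arr[6]=13
(4, 7): arr[4]=17 > arr[7]=2
(5, 7): arr[5]=8 > arr[7]=2
(6, 7): arr[6]=13 > arr[7]=2

Total inversions: 20

The array has 20 inversion(s): (0,3), (0,5), (0,6), (0,7), (1,3), (1,4), (1,5), (1,6), (1,7), (2,3), (2,4), (2,5), (2,6), (2,7), (3,7), (4,5), (4,6), (4,7), (5,7), (6,7). Each pair (i,j) satisfies i < j and arr[i] > arr[j].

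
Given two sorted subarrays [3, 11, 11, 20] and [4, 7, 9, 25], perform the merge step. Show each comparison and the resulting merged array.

Merging process:

Compare 3 vs 4: take 3 from left. Merged: [3]
Compare 11 vs 4: take 4 from right. Merged: [3, 4]
Compare 11 vs 7: take 7 from right. Merged: [3, 4, 7]
Compare 11 vs 9: take 9 from right. Merged: [3, 4, 7, 9]
Compare 11 vs 25: take 11 from left. Merged: [3, 4, 7, 9, 11]
Compare 11 vs 25: take 11 from left. Merged: [3, 4, 7, 9, 11, 11]
Compare 20 vs 25: take 20 from left. Merged: [3, 4, 7, 9, 11, 11, 20]
Append remaining from right: [25]. Merged: [3, 4, 7, 9, 11, 11, 20, 25]

Final merged array: [3, 4, 7, 9, 11, 11, 20, 25]
Total comparisons: 7

The merged array is [3, 4, 7, 9, 11, 11, 20, 25], requiring 7 comparisons. The merge step runs in O(n) time where n is the total number of elements.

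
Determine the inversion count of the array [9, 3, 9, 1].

Finding inversions in [9, 3, 9, 1]:

(0, 1): arr[0]=9 > arr[1]=3
(0, 3): arr[0]=9 > arr[3]=1
(1, 3): arr[1]=3 > arr[3]=1
(2, 3): arr[2]=9 > arr[3]=1

Total inversions: 4

The array has 4 inversion(s): (0,1), (0,3), (1,3), (2,3). Each pair (i,j) satisfies i < j and arr[i] > arr[j].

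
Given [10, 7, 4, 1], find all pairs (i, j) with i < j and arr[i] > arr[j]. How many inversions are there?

Finding inversions in [10, 7, 4, 1]:

(0, 1): arr[0]=10 > arr[1]=7
(0, 2): arr[0]=10 > arr[2]=4
(0, 3): arr[0]=10 > arr[3]=1
(1, 2): arr[1]=7 > arr[2]=4
(1, 3): arr[1]=7 > arr[3]=1
(2, 3): arr[2]=4 > arr[3]=1

Total inversions: 6

The array has 6 inversion(s): (0,1), (0,2), (0,3), (1,2), (1,3), (2,3). Each pair (i,j) satisfies i < j and arr[i] > arr[j].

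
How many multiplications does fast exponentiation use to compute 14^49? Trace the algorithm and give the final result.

Computing 14^49 by squaring (build up from 14^1; each line after the first costs one multiplication):

14^1 = 14
14^2 = (14^1)^2 = 14^2 = 196
14^3 = 14 * 14^2 = 14 * 196 = 2744
14^6 = (14^3)^2 = 2744^2 = 7529536
14^12 = (14^6)^2 = 7529536^2 = 56693912375296
14^24 = (14^12)^2 = 56693912375296^2 = 3214199700417740936751087616
14^48 = (14^24)^2 = 3214199700417740936751087616^2 = 10331079714165495587340637070279506584015829758908563456
14^49 = 14 * 14^48 = 14 * 10331079714165495587340637070279506584015829758908563456 = 144635115998316938222768918983913092176221616624719888384

Result: 144635115998316938222768918983913092176221616624719888384
Multiplications needed: 7 (7 lines after 14^1)

14^49 = 144635115998316938222768918983913092176221616624719888384. Using exponentiation by squaring, this requires 7 multiplications. The key idea: if the exponent is even, square the half-power; if odd, multiply by the base once.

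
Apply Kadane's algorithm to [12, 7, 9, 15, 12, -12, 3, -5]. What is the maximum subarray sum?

Using Kadane's algorithm on [12, 7, 9, 15, 12, -12, 3, -5]:

Scanning through the array:
Position 1 (value 7): max_ending_here = 19, max_so_far = 19
Position 2 (value 9): max_ending_here = 28, max_so_far = 28
Position 3 (value 15): max_ending_here = 43, max_so_far = 43
Position 4 (value 12): max_ending_here = 55, max_so_far = 55
Position 5 (value -12): max_ending_here = 43, max_so_far = 55
Position 6 (value 3): max_ending_here = 46, max_so_far = 55
Position 7 (value -5): max_ending_here = 41, max_so_far = 55

Maximum subarray: [12, 7, 9, 15, 12]
Maximum sum: 55

The maximum subarray is [12, 7, 9, 15, 12] with sum 55. This subarray runs from index 0 to index 4.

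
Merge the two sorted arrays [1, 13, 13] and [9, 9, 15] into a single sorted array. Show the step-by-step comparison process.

Merging process:

Compare 1 vs 9: take 1 from left. Merged: [1]
Compare 13 vs 9: take 9 from right. Merged: [1, 9]
Compare 13 vs 9: take 9 from right. Merged: [1, 9, 9]
Compare 13 vs 15: take 13 from left. Merged: [1, 9, 9, 13]
Compare 13 vs 15: take 13 from left. Merged: [1, 9, 9, 13, 13]
Append remaining from right: [15]. Merged: [1, 9, 9, 13, 13, 15]

Final merged array: [1, 9, 9, 13, 13, 15]
Total comparisons: 5

The merged array is [1, 9, 9, 13, 13, 15], requiring 5 comparisons. The merge step runs in O(n) time where n is the total number of elements.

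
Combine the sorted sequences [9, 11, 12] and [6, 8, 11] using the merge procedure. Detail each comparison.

Merging process:

Compare 9 vs 6: take 6 from right. Merged: [6]
Compare 9 vs 8: take 8 from right. Merged: [6, 8]
Compare 9 vs 11: take 9 from left. Merged: [6, 8, 9]
Compare 11 vs 11: take 11 from left. Merged: [6, 8, 9, 11]
Compare 12 vs 11: take 11 from right. Merged: [6, 8, 9, 11, 11]
Append remaining from left: [12]. Merged: [6, 8, 9, 11, 11, 12]

Final merged array: [6, 8, 9, 11, 11, 12]
Total comparisons: 5

The merged array is [6, 8, 9, 11, 11, 12], requiring 5 comparisons. The merge step runs in O(n) time where n is the total number of elements.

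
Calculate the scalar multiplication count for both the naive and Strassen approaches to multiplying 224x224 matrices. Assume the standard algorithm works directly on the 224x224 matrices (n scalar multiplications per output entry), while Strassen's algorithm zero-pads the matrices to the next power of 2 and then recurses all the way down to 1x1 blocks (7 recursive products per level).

Matrix multiplication for 224x224 matrices:

Strassen's algorithm requires power-of-2 dimensions. Pad 224x224 to 256x256 (next power of 2).

Standard algorithm: 224^3 = 11239424 multiplications
Strassen's algorithm: 7^(log2(256)) = 7^8 = 5764801 multiplications
Savings: 11239424 - 5764801 = 5474623 multiplications

Standard: 11239424 multiplications (224^3). Strassen: 5764801 multiplications (7^8, after padding to 256x256). Strassen reduces 8 recursive multiplications to 7 at each level.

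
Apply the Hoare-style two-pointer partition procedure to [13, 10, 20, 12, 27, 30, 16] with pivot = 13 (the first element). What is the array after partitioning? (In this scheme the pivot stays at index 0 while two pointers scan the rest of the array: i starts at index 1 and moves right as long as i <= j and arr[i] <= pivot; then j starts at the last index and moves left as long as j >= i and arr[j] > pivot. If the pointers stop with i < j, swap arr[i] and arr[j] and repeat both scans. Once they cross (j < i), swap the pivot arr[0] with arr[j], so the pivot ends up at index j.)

Hoare-style two-pointer partition with pivot = 13:

Initial array: [13, 10, 20, 12, 27, 30, 16]

Pointers start at i = 1, j = 6.
i stops at index 2 (arr[2]=20 > 13), j stops at index 3 (arr[3]=12 <= 13): swap arr[2] and arr[3], array becomes [13, 10, 12, 20, 27, 30, 16]
i ends at 3, j ends at 2: the pointers have crossed (j < i), so scanning stops.

Swap pivot arr[0] with arr[2] to place pivot at position 2: [12, 10, 13, 20, 27, 30, 16]
Pivot position: 2

After partitioning with pivot 13, the array becomes [12, 10, 13, 20, 27, 30, 16]. The pivot is placed at index 2. All elements to the left of the pivot are <= 13, and all elements to the right are > 13.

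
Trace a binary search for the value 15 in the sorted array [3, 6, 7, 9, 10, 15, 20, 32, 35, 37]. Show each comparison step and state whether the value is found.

Binary search for 15 in [3, 6, 7, 9, 10, 15, 20, 32, 35, 37]:

lo=0, hi=9, mid=4, arr[mid]=10 -> 10 < 15, search right half
lo=5, hi=9, mid=7, arr[mid]=32 -> 32 > 15, search left half
lo=5, hi=6, mid=5, arr[mid]=15 -> Found target at index 5!

Binary search finds 15 at index 5 after 3 comparisons. The search repeatedly halves the search space by comparing with the middle element.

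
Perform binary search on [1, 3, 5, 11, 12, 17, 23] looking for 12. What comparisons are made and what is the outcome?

Binary search for 12 in [1, 3, 5, 11, 12, 17, 23]:

lo=0, hi=6, mid=3, arr[mid]=11 -> 11 < 12, search right half
lo=4, hi=6, mid=5, arr[mid]=17 -> 17 > 12, search left half
lo=4, hi=4, mid=4, arr[mid]=12 -> Found target at index 4!

Binary search finds 12 at index 4 after 3 comparisons. The search repeatedly halves the search space by comparing with the middle element.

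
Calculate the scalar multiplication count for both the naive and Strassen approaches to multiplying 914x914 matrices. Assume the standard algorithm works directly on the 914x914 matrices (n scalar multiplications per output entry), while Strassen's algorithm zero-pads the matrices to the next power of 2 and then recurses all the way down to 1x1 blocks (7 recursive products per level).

Matrix multiplication for 914x914 matrices:

Strassen's algorithm requires power-of-2 dimensions. Pad 914x914 to 1024x1024 (next power of 2).

Standard algorithm: 914^3 = 763551944 multiplications
Strassen's algorithm: 7^(log2(1024)) = 7^10 = 282475249 multiplications
Savings: 763551944 - 282475249 = 481076695 multiplications

Standard: 763551944 multiplications (914^3). Strassen: 282475249 multiplications (7^10, after padding to 1024x1024). Strassen reduces 8 recursive multiplications to 7 at each level.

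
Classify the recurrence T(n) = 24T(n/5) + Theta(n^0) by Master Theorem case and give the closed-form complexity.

Master Theorem for T(n) = 24T(n/5) + O(n^0):

a = 24, b = 5, c = 0
log_b(a) = log_5(24) = 1.9746

Case 1: c = 0 < log_5(24) = 1.9746
T(n) = O(n^(log_5 24))

For T(n) = 24T(n/5) + O(n^0): log_5(24) = 1.9746. This is Case 1 of the Master Theorem (c < log_b(a), work dominated by leaves), giving O(n^(log_5 24)).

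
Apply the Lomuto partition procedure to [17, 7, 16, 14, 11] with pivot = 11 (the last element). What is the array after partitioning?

Lomuto partition with pivot = 11:

Initial array: [17, 7, 16, 14, 11]

arr[0]=17 > 11: no swap
arr[1]=7 <= 11: swap with position 0, array becomes [7, 17, 16, 14, 11]
arr[2]=16 > 11: no swap
arr[3]=14 > 11: no swap

Place pivot at position 1: [7, 11, 16, 14, 17]
Pivot position: 1

After partitioning with pivot 11, the array becomes [7, 11, 16, 14, 17]. The pivot is placed at index 1. All elements to the left of the pivot are <= 11, and all elements to the right are > 11.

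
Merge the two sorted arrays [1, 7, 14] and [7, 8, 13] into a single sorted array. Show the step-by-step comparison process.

Merging process:

Compare 1 vs 7: take 1 from left. Merged: [1]
Compare 7 vs 7: take 7 from left. Merged: [1, 7]
Compare 14 vs 7: take 7 from right. Merged: [1, 7, 7]
Compare 14 vs 8: take 8 from right. Merged: [1, 7, 7, 8]
Compare 14 vs 13: take 13 from right. Merged: [1, 7, 7, 8, 13]
Append remaining from left: [14]. Merged: [1, 7, 7, 8, 13, 14]

Final merged array: [1, 7, 7, 8, 13, 14]
Total comparisons: 5

The merged array is [1, 7, 7, 8, 13, 14], requiring 5 comparisons. The merge step runs in O(n) time where n is the total number of elements.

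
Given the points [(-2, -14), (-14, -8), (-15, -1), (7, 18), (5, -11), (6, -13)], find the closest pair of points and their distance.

Computing all pairwise distances among 6 points:

d((-2, -14), (-14, -8)) = 13.4164
d((-2, -14), (-15, -1)) = 18.3848
d((-2, -14), (7, 18)) = 33.2415
d((-2, -14), (5, -11)) = 7.6158
d((-2, -14), (6, -13)) = 8.0623
d((-14, -8), (-15, -1)) = 7.0711
d((-14, -8), (7, 18)) = 33.4215
d((-14, -8), (5, -11)) = 19.2354
d((-14, -8), (6, -13)) = 20.6155
d((-15, -1), (7, 18)) = 29.0689
d((-15, -1), (5, -11)) = 22.3607
d((-15, -1), (6, -13)) = 24.1868
d((7, 18), (5, -11)) = 29.0689
d((7, 18), (6, -13)) = 31.0161
d((5, -11), (6, -13)) = 2.2361 <-- minimum

Closest pair: (5, -11) and (6, -13) with distance 2.2361

The closest pair is (5, -11) and (6, -13) with Euclidean distance 2.2361. For 6 points, brute-force pairwise comparison is shown above. For large n, the divide-and-conquer algorithm (sort by x, recurse on halves, check the dividing strip) achieves O(n log n).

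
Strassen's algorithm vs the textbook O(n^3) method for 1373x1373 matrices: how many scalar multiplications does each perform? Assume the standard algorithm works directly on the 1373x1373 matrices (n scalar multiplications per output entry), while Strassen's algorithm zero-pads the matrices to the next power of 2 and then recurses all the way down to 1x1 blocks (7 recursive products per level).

Matrix multiplication for 1373x1373 matrices:

Strassen's algorithm requires power-of-2 dimensions. Pad 1373x1373 to 2048x2048 (next power of 2).

Standard algorithm: 1373^3 = 2588282117 multiplications
Strassen's algorithm: 7^(log2(2048)) = 7^11 = 1977326743 multiplications
Savings: 2588282117 - 1977326743 = 610955374 multiplications

Standard: 2588282117 multiplications (1373^3). Strassen: 1977326743 multiplications (7^11, after padding to 2048x2048). Strassen reduces 8 recursive multiplications to 7 at each level.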